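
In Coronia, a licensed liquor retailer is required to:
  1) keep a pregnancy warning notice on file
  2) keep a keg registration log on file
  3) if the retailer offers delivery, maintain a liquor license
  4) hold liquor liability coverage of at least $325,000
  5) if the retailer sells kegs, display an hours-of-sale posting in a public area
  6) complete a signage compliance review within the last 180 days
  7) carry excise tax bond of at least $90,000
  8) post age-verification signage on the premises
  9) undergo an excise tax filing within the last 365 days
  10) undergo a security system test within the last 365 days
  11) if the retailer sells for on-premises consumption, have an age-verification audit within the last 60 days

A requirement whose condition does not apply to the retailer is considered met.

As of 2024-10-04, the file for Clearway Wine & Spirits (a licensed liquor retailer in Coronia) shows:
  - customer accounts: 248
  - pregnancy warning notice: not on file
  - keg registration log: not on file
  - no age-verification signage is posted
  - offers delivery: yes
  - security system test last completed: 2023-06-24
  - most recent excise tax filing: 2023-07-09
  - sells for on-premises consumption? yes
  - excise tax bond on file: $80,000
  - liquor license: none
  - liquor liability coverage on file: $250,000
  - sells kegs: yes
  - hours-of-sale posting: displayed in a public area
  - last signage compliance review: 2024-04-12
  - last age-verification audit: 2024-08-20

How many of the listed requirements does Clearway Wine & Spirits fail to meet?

8

1. pregnancy warning notice absent → not met
2. keg registration log absent → not met
3. condition 'offers delivery' holds; liquor license absent → not met
4. liquor liability coverage $250,000 < $325,000 → not met
5. condition 'sells kegs' holds; hours-of-sale posting present → met
6. signage compliance review 175 days ago vs limit 180 → met
7. excise tax bond $80,000 < $90,000 → not met
8. age-verification signage absent → not met
9. excise tax filing 453 days ago vs limit 365 → not met
10. security system test 468 days ago vs limit 365 → not met
11. condition 'sells for on-premises consumption' holds; age-verification audit 45 days ago vs limit 60 → met
Not met: 8 of 11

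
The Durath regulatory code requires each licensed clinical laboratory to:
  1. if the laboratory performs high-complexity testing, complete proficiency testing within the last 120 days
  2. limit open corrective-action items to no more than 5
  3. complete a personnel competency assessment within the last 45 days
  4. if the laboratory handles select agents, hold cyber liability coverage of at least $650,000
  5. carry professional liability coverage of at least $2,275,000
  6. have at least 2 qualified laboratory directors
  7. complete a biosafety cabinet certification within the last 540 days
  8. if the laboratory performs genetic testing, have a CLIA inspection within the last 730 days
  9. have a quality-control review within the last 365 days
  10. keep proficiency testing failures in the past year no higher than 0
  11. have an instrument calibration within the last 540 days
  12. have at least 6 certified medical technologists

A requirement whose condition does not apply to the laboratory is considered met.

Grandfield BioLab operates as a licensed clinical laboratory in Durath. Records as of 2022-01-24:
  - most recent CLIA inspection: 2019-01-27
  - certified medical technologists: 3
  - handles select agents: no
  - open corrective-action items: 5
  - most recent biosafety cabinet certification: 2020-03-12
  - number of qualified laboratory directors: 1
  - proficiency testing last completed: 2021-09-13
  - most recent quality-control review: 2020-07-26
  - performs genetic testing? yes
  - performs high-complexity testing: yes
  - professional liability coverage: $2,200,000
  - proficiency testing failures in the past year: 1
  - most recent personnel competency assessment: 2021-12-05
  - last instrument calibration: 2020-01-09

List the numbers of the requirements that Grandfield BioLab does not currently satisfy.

1, 3, 5, 6, 7, 8, 9, 10, 11, 12

1. condition 'performs high-complexity testing' holds; proficiency testing 133 days ago vs limit 120 → not met
2. open corrective-action items 5 ≤ 5 → met
3. personnel competency assessment 50 days ago vs limit 45 → not met
4. condition 'handles select agents' does not hold → requirement n/a → met
5. professional liability coverage $2,200,000 < $2,275,000 → not met
6. qualified laboratory directors 1 < 2 → not met
7. biosafety cabinet certification 683 days ago vs limit 540 → not met
8. condition 'performs genetic testing' holds; CLIA inspection 1093 days ago vs limit 730 → not met
9. quality-control review 547 days ago vs limit 365 → not met
10. proficiency testing failures in the past year 1 > 0 → not met
11. instrument calibration 746 days ago vs limit 540 → not met
12. certified medical technologists 3 < 6 → not met
Not met: 1, 3, 5, 6, 7, 8, 9, 10, 11, 12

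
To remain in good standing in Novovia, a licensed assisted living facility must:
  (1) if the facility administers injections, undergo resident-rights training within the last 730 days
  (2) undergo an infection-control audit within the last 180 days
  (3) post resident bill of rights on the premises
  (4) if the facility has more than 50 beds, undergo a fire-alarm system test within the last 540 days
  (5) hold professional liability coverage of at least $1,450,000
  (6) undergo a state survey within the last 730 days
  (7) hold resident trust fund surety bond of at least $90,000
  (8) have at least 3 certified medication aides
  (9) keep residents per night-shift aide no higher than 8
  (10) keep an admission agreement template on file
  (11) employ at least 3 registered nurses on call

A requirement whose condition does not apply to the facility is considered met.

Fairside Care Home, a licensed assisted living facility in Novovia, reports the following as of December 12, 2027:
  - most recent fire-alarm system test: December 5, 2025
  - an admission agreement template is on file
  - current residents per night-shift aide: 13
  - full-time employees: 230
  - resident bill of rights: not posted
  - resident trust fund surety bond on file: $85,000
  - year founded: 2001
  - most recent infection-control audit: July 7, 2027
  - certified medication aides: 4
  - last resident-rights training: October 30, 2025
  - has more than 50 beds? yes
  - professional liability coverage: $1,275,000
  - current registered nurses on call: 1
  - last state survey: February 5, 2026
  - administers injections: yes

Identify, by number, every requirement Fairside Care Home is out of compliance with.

1. condition 'administers injections' holds; resident-rights training 773 days ago vs limit 730 → not met
2. infection-control audit 158 days ago vs limit 180 → met
3. resident bill of rights absent → not met
4. condition 'has more than 50 beds' holds; fire-alarm system test 737 days ago vs limit 540 → not met
5. professional liability coverage $1,275,000 < $1,450,000 → not met
6. state survey 675 days ago vs limit 730 → met
7. resident trust fund surety bond $85,000 < $90,000 → not met
8. certified medication aides 4 ≥ 3 → met
9. residents per night-shift aide 13 > 8 → not met
10. admission agreement template present → met
11. registered nurses on call 1 < 3 → not met
Not met: 1, 3, 4, 5, 7, 9, 11

1, 3, 4, 5, 7, 9, 11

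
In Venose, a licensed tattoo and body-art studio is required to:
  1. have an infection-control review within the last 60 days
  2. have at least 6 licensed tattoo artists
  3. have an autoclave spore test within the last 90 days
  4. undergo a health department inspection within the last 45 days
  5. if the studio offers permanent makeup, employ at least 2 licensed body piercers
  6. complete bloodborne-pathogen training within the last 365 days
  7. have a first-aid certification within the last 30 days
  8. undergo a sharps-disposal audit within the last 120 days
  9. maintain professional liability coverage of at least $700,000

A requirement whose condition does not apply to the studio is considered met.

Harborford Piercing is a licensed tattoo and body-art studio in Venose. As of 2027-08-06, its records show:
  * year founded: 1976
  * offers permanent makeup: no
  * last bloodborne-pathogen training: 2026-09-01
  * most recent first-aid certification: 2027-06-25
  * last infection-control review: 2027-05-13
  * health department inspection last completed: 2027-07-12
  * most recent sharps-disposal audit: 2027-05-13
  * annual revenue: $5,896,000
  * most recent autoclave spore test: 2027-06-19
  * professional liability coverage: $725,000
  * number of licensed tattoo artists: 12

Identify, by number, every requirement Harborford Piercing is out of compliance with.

1. infection-control review 85 days ago vs limit 60 → not met
2. licensed tattoo artists 12 ≥ 6 → met
3. autoclave spore test 48 days ago vs limit 90 → met
4. health department inspection 25 days ago vs limit 45 → met
5. condition 'offers permanent makeup' does not hold → requirement n/a → met
6. bloodborne-pathogen training 339 days ago vs limit 365 → met
7. first-aid certification 42 days ago vs limit 30 → not met
8. sharps-disposal audit 85 days ago vs limit 120 → met
9. professional liability coverage $725,000 ≥ $700,000 → met
Not met: 1, 7

1, 7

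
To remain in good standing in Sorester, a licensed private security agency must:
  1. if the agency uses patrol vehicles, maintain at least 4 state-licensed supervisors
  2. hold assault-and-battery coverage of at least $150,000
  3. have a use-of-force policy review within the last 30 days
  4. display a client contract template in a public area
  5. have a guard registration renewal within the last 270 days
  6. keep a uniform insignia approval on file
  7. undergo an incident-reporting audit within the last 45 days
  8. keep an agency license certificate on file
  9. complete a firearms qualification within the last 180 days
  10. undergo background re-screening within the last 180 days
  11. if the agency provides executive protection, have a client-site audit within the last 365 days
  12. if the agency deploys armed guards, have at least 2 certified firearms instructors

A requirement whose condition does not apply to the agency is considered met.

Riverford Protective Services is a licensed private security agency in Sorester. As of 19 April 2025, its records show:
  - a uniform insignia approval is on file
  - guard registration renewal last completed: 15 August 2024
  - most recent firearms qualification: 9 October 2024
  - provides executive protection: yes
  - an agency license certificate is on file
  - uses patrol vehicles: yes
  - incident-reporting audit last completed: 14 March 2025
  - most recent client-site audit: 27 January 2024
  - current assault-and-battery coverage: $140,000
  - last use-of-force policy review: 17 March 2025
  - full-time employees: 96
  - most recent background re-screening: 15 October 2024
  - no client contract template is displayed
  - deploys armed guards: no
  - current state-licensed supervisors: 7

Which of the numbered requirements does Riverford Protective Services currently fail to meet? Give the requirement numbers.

2, 3, 4, 9, 10, 11

1. condition 'uses patrol vehicles' holds; state-licensed supervisors 7 ≥ 4 → met
2. assault-and-battery coverage $140,000 < $150,000 → not met
3. use-of-force policy review 33 days ago vs limit 30 → not met
4. client contract template absent → not met
5. guard registration renewal 247 days ago vs limit 270 → met
6. uniform insignia approval present → met
7. incident-reporting audit 36 days ago vs limit 45 → met
8. agency license certificate present → met
9. firearms qualification 192 days ago vs limit 180 → not met
10. background re-screening 186 days ago vs limit 180 → not met
11. condition 'provides executive protection' holds; client-site audit 448 days ago vs limit 365 → not met
12. condition 'deploys armed guards' does not hold → requirement n/a → met
Not met: 2, 3, 4, 9, 10, 11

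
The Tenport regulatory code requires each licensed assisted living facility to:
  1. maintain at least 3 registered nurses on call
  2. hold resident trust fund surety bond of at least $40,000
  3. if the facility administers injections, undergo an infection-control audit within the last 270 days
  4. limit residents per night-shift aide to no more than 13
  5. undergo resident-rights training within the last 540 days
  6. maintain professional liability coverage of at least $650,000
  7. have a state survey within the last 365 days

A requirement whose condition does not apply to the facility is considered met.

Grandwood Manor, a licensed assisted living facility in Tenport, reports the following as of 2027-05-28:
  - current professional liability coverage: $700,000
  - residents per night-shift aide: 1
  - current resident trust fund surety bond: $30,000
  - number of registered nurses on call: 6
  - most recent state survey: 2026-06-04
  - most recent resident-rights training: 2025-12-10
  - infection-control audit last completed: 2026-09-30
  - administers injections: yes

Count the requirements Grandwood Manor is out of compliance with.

1

1. registered nurses on call 6 ≥ 3 → met
2. resident trust fund surety bond $30,000 < $40,000 → not met
3. condition 'administers injections' holds; infection-control audit 240 days ago vs limit 270 → met
4. residents per night-shift aide 1 ≤ 13 → met
5. resident-rights training 534 days ago vs limit 540 → met
6. professional liability coverage $700,000 ≥ $650,000 → met
7. state survey 358 days ago vs limit 365 → met
Not met: 1 of 7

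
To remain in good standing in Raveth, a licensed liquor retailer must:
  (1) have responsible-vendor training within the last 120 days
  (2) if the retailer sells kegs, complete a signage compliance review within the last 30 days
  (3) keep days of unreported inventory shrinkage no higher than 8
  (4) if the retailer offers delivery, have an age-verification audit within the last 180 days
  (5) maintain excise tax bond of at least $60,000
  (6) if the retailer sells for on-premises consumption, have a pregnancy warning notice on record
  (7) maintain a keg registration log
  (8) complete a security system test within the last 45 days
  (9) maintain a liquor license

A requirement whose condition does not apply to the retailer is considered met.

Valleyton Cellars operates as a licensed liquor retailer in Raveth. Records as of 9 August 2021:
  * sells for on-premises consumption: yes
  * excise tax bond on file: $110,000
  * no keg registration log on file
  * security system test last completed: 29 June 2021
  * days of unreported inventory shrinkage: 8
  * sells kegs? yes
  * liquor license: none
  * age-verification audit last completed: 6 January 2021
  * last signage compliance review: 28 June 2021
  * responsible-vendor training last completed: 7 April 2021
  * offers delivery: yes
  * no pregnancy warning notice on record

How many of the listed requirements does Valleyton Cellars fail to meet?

1. responsible-vendor training 124 days ago vs limit 120 → not met
2. condition 'sells kegs' holds; signage compliance review 42 days ago vs limit 30 → not met
3. days of unreported inventory shrinkage 8 ≤ 8 → met
4. condition 'offers delivery' holds; age-verification audit 215 days ago vs limit 180 → not met
5. excise tax bond $110,000 ≥ $60,000 → met
6. condition 'sells for on-premises consumption' holds; pregnancy warning notice absent → not met
7. keg registration log absent → not met
8. security system test 41 days ago vs limit 45 → met
9. liquor license absent → not met
Not met: 6 of 9

6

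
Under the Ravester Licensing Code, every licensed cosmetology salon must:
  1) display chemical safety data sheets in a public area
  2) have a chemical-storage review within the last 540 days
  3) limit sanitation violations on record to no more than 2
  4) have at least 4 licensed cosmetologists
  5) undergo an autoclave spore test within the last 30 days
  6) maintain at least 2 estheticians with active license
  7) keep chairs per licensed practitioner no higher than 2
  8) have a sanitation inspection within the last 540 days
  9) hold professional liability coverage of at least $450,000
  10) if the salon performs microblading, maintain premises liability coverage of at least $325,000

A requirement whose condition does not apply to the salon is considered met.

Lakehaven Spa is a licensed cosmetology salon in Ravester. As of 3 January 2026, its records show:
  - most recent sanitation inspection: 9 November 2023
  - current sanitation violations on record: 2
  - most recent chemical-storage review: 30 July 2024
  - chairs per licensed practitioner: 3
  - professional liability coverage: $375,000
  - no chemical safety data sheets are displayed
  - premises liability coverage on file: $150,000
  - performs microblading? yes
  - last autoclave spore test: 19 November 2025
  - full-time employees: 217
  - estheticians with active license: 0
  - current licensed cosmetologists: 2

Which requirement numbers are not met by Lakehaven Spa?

1. chemical safety data sheets absent → not met
2. chemical-storage review 522 days ago vs limit 540 → met
3. sanitation violations on record 2 ≤ 2 → met
4. licensed cosmetologists 2 < 4 → not met
5. autoclave spore test 45 days ago vs limit 30 → not met
6. estheticians with active license 0 < 2 → not met
7. chairs per licensed practitioner 3 > 2 → not met
8. sanitation inspection 786 days ago vs limit 540 → not met
9. professional liability coverage $375,000 < $450,000 → not met
10. condition 'performs microblading' holds; premises liability coverage $150,000 < $325,000 → not met
Not met: 1, 4, 5, 6, 7, 8, 9, 10

1, 4, 5, 6, 7, 8, 9, 10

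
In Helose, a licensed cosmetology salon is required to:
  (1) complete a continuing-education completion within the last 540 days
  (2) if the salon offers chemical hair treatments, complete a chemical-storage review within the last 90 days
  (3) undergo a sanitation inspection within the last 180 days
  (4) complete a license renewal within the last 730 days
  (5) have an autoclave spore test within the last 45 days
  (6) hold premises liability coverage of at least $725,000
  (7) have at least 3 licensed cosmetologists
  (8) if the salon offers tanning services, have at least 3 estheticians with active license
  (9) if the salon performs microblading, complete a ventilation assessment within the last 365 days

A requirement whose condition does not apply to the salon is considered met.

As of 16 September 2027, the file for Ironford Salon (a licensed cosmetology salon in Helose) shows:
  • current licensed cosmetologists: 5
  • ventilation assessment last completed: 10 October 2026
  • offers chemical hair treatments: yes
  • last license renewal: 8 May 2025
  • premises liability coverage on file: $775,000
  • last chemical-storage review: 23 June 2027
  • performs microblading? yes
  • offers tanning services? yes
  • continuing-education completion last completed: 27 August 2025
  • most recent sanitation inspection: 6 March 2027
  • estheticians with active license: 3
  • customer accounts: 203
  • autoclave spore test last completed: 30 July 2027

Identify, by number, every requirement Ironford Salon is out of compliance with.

1, 3, 4, 5

1. continuing-education completion 750 days ago vs limit 540 → not met
2. condition 'offers chemical hair treatments' holds; chemical-storage review 85 days ago vs limit 90 → met
3. sanitation inspection 194 days ago vs limit 180 → not met
4. license renewal 861 days ago vs limit 730 → not met
5. autoclave spore test 48 days ago vs limit 45 → not met
6. premises liability coverage $775,000 ≥ $725,000 → met
7. licensed cosmetologists 5 ≥ 3 → met
8. condition 'offers tanning services' holds; estheticians with active license 3 ≥ 3 → met
9. condition 'performs microblading' holds; ventilation assessment 341 days ago vs limit 365 → met
Not met: 1, 3, 4, 5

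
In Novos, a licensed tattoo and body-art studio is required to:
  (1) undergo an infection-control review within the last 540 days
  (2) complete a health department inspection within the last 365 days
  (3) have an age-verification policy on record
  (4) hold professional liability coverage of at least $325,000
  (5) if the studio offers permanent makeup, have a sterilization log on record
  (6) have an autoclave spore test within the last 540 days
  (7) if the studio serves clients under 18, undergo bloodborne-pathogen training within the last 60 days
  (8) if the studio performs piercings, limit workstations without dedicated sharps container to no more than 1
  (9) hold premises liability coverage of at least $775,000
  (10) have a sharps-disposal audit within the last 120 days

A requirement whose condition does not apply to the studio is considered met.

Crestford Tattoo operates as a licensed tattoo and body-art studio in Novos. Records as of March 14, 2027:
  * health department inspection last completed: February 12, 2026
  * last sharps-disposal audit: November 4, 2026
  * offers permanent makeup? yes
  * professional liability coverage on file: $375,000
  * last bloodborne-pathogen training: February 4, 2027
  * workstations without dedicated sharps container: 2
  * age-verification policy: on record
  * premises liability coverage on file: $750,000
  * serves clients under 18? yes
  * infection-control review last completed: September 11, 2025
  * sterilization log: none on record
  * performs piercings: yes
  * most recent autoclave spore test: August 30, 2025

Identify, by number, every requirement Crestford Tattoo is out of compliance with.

1. infection-control review 549 days ago vs limit 540 → not met
2. health department inspection 395 days ago vs limit 365 → not met
3. age-verification policy present → met
4. professional liability coverage $375,000 ≥ $325,000 → met
5. condition 'offers permanent makeup' holds; sterilization log absent → not met
6. autoclave spore test 561 days ago vs limit 540 → not met
7. condition 'serves clients under 18' holds; bloodborne-pathogen training 38 days ago vs limit 60 → met
8. condition 'performs piercings' holds; workstations without dedicated sharps container 2 > 1 → not met
9. premises liability coverage $750,000 < $775,000 → not met
10. sharps-disposal audit 130 days ago vs limit 120 → not met
Not met: 1, 2, 5, 6, 8, 9, 10

1, 2, 5, 6, 8, 9, 10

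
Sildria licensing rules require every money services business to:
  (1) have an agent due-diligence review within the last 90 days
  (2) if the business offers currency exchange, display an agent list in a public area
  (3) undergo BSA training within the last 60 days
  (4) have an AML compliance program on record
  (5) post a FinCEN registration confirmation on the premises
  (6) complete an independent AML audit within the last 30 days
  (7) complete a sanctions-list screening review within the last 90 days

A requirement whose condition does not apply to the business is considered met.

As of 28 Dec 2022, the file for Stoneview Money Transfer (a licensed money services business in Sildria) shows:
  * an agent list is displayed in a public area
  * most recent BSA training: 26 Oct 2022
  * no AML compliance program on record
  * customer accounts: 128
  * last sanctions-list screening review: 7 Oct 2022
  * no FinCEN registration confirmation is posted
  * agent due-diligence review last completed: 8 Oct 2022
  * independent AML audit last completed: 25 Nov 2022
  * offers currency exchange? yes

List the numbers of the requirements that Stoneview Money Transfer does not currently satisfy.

1. agent due-diligence review 81 days ago vs limit 90 → met
2. condition 'offers currency exchange' holds; agent list present → met
3. BSA training 63 days ago vs limit 60 → not met
4. AML compliance program absent → not met
5. FinCEN registration confirmation absent → not met
6. independent AML audit 33 days ago vs limit 30 → not met
7. sanctions-list screening review 82 days ago vs limit 90 → met
Not met: 3, 4, 5, 6

3, 4, 5, 6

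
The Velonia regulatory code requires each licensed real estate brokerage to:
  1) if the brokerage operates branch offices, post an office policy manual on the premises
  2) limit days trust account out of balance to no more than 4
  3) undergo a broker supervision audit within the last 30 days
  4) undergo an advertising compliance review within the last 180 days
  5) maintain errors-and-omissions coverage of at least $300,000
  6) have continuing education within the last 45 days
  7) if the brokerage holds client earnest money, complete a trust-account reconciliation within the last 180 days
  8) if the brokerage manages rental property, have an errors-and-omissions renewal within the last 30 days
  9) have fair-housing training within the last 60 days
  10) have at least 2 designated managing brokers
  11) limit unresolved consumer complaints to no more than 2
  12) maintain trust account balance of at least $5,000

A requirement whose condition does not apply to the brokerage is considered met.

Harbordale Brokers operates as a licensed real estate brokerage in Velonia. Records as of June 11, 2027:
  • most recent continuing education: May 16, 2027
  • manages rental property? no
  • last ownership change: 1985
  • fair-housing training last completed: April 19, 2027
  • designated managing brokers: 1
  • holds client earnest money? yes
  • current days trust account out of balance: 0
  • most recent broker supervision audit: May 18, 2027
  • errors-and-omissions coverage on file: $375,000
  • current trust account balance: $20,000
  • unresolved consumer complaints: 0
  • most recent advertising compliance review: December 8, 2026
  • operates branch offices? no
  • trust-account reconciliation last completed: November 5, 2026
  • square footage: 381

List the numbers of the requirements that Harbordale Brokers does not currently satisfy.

1. condition 'operates branch offices' does not hold → requirement n/a → met
2. days trust account out of balance 0 ≤ 4 → met
3. broker supervision audit 24 days ago vs limit 30 → met
4. advertising compliance review 185 days ago vs limit 180 → not met
5. errors-and-omissions coverage $375,000 ≥ $300,000 → met
6. continuing education 26 days ago vs limit 45 → met
7. condition 'holds client earnest money' holds; trust-account reconciliation 218 days ago vs limit 180 → not met
8. condition 'manages rental property' does not hold → requirement n/a → met
9. fair-housing training 53 days ago vs limit 60 → met
10. designated managing brokers 1 < 2 → not met
11. unresolved consumer complaints 0 ≤ 2 → met
12. trust account balance $20,000 ≥ $5,000 → met
Not met: 4, 7, 10

4, 7, 10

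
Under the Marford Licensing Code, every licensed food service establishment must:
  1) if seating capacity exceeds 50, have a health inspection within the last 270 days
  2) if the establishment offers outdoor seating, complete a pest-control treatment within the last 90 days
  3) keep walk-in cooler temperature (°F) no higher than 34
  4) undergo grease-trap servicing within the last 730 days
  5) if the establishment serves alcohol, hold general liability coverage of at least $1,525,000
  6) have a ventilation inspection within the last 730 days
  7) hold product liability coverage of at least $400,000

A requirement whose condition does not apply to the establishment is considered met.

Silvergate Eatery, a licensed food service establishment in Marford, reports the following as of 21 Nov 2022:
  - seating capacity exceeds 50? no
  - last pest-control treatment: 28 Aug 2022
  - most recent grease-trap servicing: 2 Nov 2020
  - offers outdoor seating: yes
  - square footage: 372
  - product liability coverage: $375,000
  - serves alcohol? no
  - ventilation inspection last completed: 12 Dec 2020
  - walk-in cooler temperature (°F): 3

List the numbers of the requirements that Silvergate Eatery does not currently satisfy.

4, 7

1. condition 'seating capacity exceeds 50' does not hold → requirement n/a → met
2. condition 'offers outdoor seating' holds; pest-control treatment 85 days ago vs limit 90 → met
3. walk-in cooler temperature (°F) 3 ≤ 34 → met
4. grease-trap servicing 749 days ago vs limit 730 → not met
5. condition 'serves alcohol' does not hold → requirement n/a → met
6. ventilation inspection 709 days ago vs limit 730 → met
7. product liability coverage $375,000 < $400,000 → not met
Not met: 4, 7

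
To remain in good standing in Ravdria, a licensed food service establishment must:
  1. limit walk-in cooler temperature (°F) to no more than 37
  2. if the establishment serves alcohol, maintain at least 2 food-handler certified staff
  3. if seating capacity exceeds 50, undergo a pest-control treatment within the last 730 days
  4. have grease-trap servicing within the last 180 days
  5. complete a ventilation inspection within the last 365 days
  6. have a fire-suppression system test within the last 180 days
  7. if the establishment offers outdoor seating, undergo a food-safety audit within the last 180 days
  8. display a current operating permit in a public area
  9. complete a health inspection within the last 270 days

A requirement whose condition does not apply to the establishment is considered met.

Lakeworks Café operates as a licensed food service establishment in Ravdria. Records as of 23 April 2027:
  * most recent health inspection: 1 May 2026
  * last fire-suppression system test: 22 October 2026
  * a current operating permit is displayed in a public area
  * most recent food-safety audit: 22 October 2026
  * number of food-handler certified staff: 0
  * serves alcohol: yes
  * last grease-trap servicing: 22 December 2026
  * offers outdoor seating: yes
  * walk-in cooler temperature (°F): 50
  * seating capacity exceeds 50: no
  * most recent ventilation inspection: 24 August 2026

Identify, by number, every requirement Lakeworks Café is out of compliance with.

1, 2, 6, 7, 9

1. walk-in cooler temperature (°F) 50 > 37 → not met
2. condition 'serves alcohol' holds; food-handler certified staff 0 < 2 → not met
3. condition 'seating capacity exceeds 50' does not hold → requirement n/a → met
4. grease-trap servicing 122 days ago vs limit 180 → met
5. ventilation inspection 242 days ago vs limit 365 → met
6. fire-suppression system test 183 days ago vs limit 180 → not met
7. condition 'offers outdoor seating' holds; food-safety audit 183 days ago vs limit 180 → not met
8. current operating permit present → met
9. health inspection 357 days ago vs limit 270 → not met
Not met: 1, 2, 6, 7, 9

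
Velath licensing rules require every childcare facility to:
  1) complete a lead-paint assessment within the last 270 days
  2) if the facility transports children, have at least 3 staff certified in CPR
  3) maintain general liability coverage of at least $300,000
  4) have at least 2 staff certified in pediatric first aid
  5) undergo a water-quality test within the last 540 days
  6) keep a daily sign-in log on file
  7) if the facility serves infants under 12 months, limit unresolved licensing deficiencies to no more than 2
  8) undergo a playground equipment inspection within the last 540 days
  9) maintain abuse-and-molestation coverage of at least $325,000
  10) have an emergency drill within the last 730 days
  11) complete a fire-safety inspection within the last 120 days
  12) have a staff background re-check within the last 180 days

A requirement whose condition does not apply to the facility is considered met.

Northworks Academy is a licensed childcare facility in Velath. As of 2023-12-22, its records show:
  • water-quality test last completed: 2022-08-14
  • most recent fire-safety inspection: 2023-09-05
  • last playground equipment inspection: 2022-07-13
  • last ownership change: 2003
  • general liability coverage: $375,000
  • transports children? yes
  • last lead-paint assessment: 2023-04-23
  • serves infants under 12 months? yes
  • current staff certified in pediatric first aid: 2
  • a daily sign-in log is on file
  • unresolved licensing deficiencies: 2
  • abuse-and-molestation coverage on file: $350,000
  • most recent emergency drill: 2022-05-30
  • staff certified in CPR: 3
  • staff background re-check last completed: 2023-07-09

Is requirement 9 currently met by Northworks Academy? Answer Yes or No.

Yes

9. abuse-and-molestation coverage $350,000 ≥ $325,000 → met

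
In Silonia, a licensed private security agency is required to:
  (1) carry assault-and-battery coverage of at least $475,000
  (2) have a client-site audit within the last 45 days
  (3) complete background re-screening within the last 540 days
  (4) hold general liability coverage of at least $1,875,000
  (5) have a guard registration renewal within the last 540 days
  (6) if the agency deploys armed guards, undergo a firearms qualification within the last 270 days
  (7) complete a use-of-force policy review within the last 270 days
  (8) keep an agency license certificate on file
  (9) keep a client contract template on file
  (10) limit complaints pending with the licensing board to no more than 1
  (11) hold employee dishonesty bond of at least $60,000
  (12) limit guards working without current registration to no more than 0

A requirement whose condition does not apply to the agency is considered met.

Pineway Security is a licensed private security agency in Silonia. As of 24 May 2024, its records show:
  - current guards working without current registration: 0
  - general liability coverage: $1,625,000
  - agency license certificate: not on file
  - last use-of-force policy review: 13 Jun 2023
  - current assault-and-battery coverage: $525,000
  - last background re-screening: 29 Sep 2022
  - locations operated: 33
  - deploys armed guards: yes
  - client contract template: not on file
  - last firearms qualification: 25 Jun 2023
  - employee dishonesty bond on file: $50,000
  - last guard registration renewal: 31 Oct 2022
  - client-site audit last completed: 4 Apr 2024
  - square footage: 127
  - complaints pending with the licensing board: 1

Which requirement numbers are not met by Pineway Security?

1. assault-and-battery coverage $525,000 ≥ $475,000 → met
2. client-site audit 50 days ago vs limit 45 → not met
3. background re-screening 603 days ago vs limit 540 → not met
4. general liability coverage $1,625,000 < $1,875,000 → not met
5. guard registration renewal 571 days ago vs limit 540 → not met
6. condition 'deploys armed guards' holds; firearms qualification 334 days ago vs limit 270 → not met
7. use-of-force policy review 346 days ago vs limit 270 → not met
8. agency license certificate absent → not met
9. client contract template absent → not met
10. complaints pending with the licensing board 1 ≤ 1 → met
11. employee dishonesty bond $50,000 < $60,000 → not met
12. guards working without current registration 0 ≤ 0 → met
Not met: 2, 3, 4, 5, 6, 7, 8, 9, 11

2, 3, 4, 5, 6, 7, 8, 9, 11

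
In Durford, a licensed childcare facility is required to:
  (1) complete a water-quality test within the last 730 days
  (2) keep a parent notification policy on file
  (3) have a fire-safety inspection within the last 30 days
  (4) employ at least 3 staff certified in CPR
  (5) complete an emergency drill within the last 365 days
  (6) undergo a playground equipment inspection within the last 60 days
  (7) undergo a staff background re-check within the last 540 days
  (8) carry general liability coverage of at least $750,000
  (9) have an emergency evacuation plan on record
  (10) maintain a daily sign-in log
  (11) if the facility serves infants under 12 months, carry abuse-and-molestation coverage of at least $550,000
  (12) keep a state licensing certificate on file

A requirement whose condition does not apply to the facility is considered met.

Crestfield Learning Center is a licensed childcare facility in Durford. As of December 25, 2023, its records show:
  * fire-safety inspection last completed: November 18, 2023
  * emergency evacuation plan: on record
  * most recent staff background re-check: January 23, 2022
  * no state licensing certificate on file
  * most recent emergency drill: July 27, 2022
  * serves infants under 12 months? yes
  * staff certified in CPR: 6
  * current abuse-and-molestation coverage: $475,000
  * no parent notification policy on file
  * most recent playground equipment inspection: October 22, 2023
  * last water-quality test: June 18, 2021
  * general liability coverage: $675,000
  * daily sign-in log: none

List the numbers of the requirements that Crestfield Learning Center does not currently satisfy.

1. water-quality test 920 days ago vs limit 730 → not met
2. parent notification policy absent → not met
3. fire-safety inspection 37 days ago vs limit 30 → not met
4. staff certified in CPR 6 ≥ 3 → met
5. emergency drill 516 days ago vs limit 365 → not met
6. playground equipment inspection 64 days ago vs limit 60 → not met
7. staff background re-check 701 days ago vs limit 540 → not met
8. general liability coverage $675,000 < $750,000 → not met
9. emergency evacuation plan present → met
10. daily sign-in log absent → not met
11. condition 'serves infants under 12 months' holds; abuse-and-molestation coverage $475,000 < $550,000 → not met
12. state licensing certificate absent → not met
Not met: 1, 2, 3, 5, 6, 7, 8, 10, 11, 12

1, 2, 3, 5, 6, 7, 8, 10, 11, 12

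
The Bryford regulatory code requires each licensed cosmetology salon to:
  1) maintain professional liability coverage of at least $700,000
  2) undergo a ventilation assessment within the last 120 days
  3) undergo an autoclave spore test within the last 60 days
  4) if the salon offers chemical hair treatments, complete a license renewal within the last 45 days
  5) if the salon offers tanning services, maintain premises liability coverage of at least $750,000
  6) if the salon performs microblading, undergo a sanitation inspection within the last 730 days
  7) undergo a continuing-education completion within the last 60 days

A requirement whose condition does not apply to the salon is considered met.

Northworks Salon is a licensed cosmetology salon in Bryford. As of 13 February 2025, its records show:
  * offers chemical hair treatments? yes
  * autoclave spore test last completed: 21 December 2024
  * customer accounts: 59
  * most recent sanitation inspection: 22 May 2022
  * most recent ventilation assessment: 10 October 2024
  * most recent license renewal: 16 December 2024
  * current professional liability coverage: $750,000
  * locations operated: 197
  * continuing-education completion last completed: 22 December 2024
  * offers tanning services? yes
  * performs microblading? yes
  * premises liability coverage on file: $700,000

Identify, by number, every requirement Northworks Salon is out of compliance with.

2, 4, 5, 6

1. professional liability coverage $750,000 ≥ $700,000 → met
2. ventilation assessment 126 days ago vs limit 120 → not met
3. autoclave spore test 54 days ago vs limit 60 → met
4. condition 'offers chemical hair treatments' holds; license renewal 59 days ago vs limit 45 → not met
5. condition 'offers tanning services' holds; premises liability coverage $700,000 < $750,000 → not met
6. condition 'performs microblading' holds; sanitation inspection 998 days ago vs limit 730 → not met
7. continuing-education completion 53 days ago vs limit 60 → met
Not met: 2, 4, 5, 6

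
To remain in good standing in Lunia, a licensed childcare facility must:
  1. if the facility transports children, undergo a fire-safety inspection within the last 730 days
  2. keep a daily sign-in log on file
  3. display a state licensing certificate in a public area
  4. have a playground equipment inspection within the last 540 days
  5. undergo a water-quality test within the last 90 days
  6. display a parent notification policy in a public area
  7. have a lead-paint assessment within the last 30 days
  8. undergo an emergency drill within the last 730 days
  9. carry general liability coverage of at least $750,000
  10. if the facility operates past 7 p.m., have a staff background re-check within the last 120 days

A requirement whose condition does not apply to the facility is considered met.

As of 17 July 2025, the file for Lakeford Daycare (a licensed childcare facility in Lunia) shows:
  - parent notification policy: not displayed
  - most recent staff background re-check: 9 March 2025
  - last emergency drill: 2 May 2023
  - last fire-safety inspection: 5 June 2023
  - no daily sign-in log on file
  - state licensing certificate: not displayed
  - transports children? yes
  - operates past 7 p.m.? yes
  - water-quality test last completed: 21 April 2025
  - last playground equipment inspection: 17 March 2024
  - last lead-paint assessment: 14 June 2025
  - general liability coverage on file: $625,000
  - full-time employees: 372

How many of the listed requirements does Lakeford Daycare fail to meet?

1. condition 'transports children' holds; fire-safety inspection 773 days ago vs limit 730 → not met
2. daily sign-in log absent → not met
3. state licensing certificate absent → not met
4. playground equipment inspection 487 days ago vs limit 540 → met
5. water-quality test 87 days ago vs limit 90 → met
6. parent notification policy absent → not met
7. lead-paint assessment 33 days ago vs limit 30 → not met
8. emergency drill 807 days ago vs limit 730 → not met
9. general liability coverage $625,000 < $750,000 → not met
10. condition 'operates past 7 p.m.' holds; staff background re-check 130 days ago vs limit 120 → not met
Not met: 8 of 10

8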